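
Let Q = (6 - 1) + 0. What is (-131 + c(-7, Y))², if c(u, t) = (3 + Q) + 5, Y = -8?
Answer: 13924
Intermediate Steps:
Q = 5 (Q = 5 + 0 = 5)
c(u, t) = 13 (c(u, t) = (3 + 5) + 5 = 8 + 5 = 13)
(-131 + c(-7, Y))² = (-131 + 13)² = (-118)² = 13924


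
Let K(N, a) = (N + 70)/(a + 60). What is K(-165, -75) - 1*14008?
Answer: -42005/3 ≈ -14002.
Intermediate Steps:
K(N, a) = (70 + N)/(60 + a)
K(-165, -75) - 1*14008 = (70 - 165)/(60 - 75) - 1*14008 = -95/(-15) - 14008 = -1/15*(-95) - 14008 = 19/3 - 14008 = -42005/3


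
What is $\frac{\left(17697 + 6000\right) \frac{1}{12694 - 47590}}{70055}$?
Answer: $- \frac{7899}{814879760} \approx -9.6935 \cdot 10^{-6}$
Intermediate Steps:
$\frac{\left(17697 + 6000\right) \frac{1}{12694 - 47590}}{70055} = \frac{23697}{-34896} \cdot \frac{1}{70055} = 23697 \left(- \frac{1}{34896}\right) \frac{1}{70055} = \left(- \frac{7899}{11632}\right) \frac{1}{70055} = - \frac{7899}{814879760}$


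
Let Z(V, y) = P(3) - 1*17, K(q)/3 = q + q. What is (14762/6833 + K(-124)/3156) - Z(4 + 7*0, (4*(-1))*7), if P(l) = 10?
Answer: 16038313/1797079 ≈ 8.9247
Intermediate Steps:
K(q) = 6*q (K(q) = 3*(q + q) = 3*(2*q) = 6*q)
Z(V, y) = -7 (Z(V, y) = 10 - 1*17 = 10 - 17 = -7)
(14762/6833 + K(-124)/3156) - Z(4 + 7*0, (4*(-1))*7) = (14762/6833 + (6*(-124))/3156) - 1*(-7) = (14762*(1/6833) - 744*1/3156) + 7 = (14762/6833 - 62/263) + 7 = 3458760/1797079 + 7 = 16038313/1797079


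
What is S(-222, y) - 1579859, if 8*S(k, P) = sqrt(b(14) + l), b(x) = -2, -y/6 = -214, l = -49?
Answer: -1579859 + I*sqrt(51)/8 ≈ -1.5799e+6 + 0.89268*I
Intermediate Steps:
y = 1284 (y = -6*(-214) = 1284)
S(k, P) = I*sqrt(51)/8 (S(k, P) = sqrt(-2 - 49)/8 = sqrt(-51)/8 = (I*sqrt(51))/8 = I*sqrt(51)/8)
S(-222, y) - 1579859 = I*sqrt(51)/8 - 1579859 = -1579859 + I*sqrt(51)/8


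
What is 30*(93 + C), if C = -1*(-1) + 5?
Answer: 2970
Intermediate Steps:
C = 6 (C = 1 + 5 = 6)
30*(93 + C) = 30*(93 + 6) = 30*99 = 2970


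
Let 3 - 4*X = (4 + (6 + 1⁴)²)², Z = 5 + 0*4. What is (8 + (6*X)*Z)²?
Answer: 442555369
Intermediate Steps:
Z = 5 (Z = 5 + 0 = 5)
X = -1403/2 (X = ¾ - (4 + (6 + 1⁴)²)²/4 = ¾ - (4 + (6 + 1)²)²/4 = ¾ - (4 + 7²)²/4 = ¾ - (4 + 49)²/4 = ¾ - ¼*53² = ¾ - ¼*2809 = ¾ - 2809/4 = -1403/2 ≈ -701.50)
(8 + (6*X)*Z)² = (8 + (6*(-1403/2))*5)² = (8 - 4209*5)² = (8 - 21045)² = (-21037)² = 442555369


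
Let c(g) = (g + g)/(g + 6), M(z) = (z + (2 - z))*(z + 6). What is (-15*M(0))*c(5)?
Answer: -1800/11 ≈ -163.64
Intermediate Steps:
M(z) = 12 + 2*z (M(z) = 2*(6 + z) = 12 + 2*z)
c(g) = 2*g/(6 + g) (c(g) = (2*g)/(6 + g) = 2*g/(6 + g))
(-15*M(0))*c(5) = (-15*(12 + 2*0))*(2*5/(6 + 5)) = (-15*(12 + 0))*(2*5/11) = (-15*12)*(2*5*(1/11)) = -180*10/11 = -1800/11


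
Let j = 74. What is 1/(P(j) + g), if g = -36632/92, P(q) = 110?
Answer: -23/6628 ≈ -0.0034701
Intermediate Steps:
g = -9158/23 (g = -36632*1/92 = -9158/23 ≈ -398.17)
1/(P(j) + g) = 1/(110 - 9158/23) = 1/(-6628/23) = -23/6628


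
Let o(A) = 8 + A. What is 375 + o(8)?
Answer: 391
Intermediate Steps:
375 + o(8) = 375 + (8 + 8) = 375 + 16 = 391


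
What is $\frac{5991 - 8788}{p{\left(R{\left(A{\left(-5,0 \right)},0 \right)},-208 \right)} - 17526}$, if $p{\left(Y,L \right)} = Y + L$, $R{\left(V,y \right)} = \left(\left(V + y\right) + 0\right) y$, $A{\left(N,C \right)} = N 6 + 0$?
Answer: $\frac{2797}{17734} \approx 0.15772$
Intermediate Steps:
$A{\left(N,C \right)} = 6 N$ ($A{\left(N,C \right)} = 6 N + 0 = 6 N$)
$R{\left(V,y \right)} = y \left(V + y\right)$ ($R{\left(V,y \right)} = \left(V + y\right) y = y \left(V + y\right)$)
$p{\left(Y,L \right)} = L + Y$
$\frac{5991 - 8788}{p{\left(R{\left(A{\left(-5,0 \right)},0 \right)},-208 \right)} - 17526} = \frac{5991 - 8788}{\left(-208 + 0 \left(6 \left(-5\right) + 0\right)\right) - 17526} = - \frac{2797}{\left(-208 + 0 \left(-30 + 0\right)\right) - 17526} = - \frac{2797}{\left(-208 + 0 \left(-30\right)\right) - 17526} = - \frac{2797}{\left(-208 + 0\right) - 17526} = - \frac{2797}{-208 - 17526} = - \frac{2797}{-17734} = \left(-2797\right) \left(- \frac{1}{17734}\right) = \frac{2797}{17734}$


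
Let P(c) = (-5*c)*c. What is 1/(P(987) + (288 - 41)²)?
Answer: -1/4809836 ≈ -2.0791e-7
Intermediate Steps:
P(c) = -5*c²
1/(P(987) + (288 - 41)²) = 1/(-5*987² + (288 - 41)²) = 1/(-5*974169 + 247²) = 1/(-4870845 + 61009) = 1/(-4809836) = -1/4809836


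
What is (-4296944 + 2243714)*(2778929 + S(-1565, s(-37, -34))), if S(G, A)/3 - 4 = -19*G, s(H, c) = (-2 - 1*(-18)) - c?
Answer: -5888963411580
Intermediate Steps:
s(H, c) = 16 - c (s(H, c) = (-2 + 18) - c = 16 - c)
S(G, A) = 12 - 57*G (S(G, A) = 12 + 3*(-19*G) = 12 - 57*G)
(-4296944 + 2243714)*(2778929 + S(-1565, s(-37, -34))) = (-4296944 + 2243714)*(2778929 + (12 - 57*(-1565))) = -2053230*(2778929 + (12 + 89205)) = -2053230*(2778929 + 89217) = -2053230*2868146 = -5888963411580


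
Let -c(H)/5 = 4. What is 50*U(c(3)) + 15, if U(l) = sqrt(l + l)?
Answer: 15 + 100*I*sqrt(10) ≈ 15.0 + 316.23*I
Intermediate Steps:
c(H) = -20 (c(H) = -5*4 = -20)
U(l) = sqrt(2)*sqrt(l) (U(l) = sqrt(2*l) = sqrt(2)*sqrt(l))
50*U(c(3)) + 15 = 50*(sqrt(2)*sqrt(-20)) + 15 = 50*(sqrt(2)*(2*I*sqrt(5))) + 15 = 50*(2*I*sqrt(10)) + 15 = 100*I*sqrt(10) + 15 = 15 + 100*I*sqrt(10)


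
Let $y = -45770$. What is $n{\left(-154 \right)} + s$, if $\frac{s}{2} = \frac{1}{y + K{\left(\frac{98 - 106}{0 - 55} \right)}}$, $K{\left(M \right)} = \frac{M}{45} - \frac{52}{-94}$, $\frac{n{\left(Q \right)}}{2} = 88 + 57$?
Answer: $\frac{771998809655}{2662065262} \approx 290.0$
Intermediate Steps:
$n{\left(Q \right)} = 290$ ($n{\left(Q \right)} = 2 \left(88 + 57\right) = 2 \cdot 145 = 290$)
$K{\left(M \right)} = \frac{26}{47} + \frac{M}{45}$ ($K{\left(M \right)} = M \frac{1}{45} - - \frac{26}{47} = \frac{M}{45} + \frac{26}{47} = \frac{26}{47} + \frac{M}{45}$)
$s = - \frac{116325}{2662065262}$ ($s = \frac{2}{-45770 + \left(\frac{26}{47} + \frac{\left(98 - 106\right) \frac{1}{0 - 55}}{45}\right)} = \frac{2}{-45770 + \left(\frac{26}{47} + \frac{\left(-8\right) \frac{1}{-55}}{45}\right)} = \frac{2}{-45770 + \left(\frac{26}{47} + \frac{\left(-8\right) \left(- \frac{1}{55}\right)}{45}\right)} = \frac{2}{-45770 + \left(\frac{26}{47} + \frac{1}{45} \cdot \frac{8}{55}\right)} = \frac{2}{-45770 + \left(\frac{26}{47} + \frac{8}{2475}\right)} = \frac{2}{-45770 + \frac{64726}{116325}} = \frac{2}{- \frac{5324130524}{116325}} = 2 \left(- \frac{116325}{5324130524}\right) = - \frac{116325}{2662065262} \approx -4.3697 \cdot 10^{-5}$)
$n{\left(-154 \right)} + s = 290 - \frac{116325}{2662065262} = \frac{771998809655}{2662065262}$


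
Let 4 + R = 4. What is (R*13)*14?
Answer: 0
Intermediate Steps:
R = 0 (R = -4 + 4 = 0)
(R*13)*14 = (0*13)*14 = 0*14 = 0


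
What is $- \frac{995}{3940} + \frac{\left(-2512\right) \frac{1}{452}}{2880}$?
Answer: $- \frac{4078589}{16027920} \approx -0.25447$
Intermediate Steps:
$- \frac{995}{3940} + \frac{\left(-2512\right) \frac{1}{452}}{2880} = \left(-995\right) \frac{1}{3940} + \left(-2512\right) \frac{1}{452} \cdot \frac{1}{2880} = - \frac{199}{788} - \frac{157}{81360} = - \frac{4078589}{16027920}$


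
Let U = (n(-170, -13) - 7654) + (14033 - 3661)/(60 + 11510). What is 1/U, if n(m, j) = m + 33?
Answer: -5785/45065749 ≈ -0.00012837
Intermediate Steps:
n(m, j) = 33 + m
U = -45065749/5785 (U = ((33 - 170) - 7654) + (14033 - 3661)/(60 + 11510) = (-137 - 7654) + 10372/11570 = -7791 + 10372*(1/11570) = -7791 + 5186/5785 = -45065749/5785 ≈ -7790.1)
1/U = 1/(-45065749/5785) = -5785/45065749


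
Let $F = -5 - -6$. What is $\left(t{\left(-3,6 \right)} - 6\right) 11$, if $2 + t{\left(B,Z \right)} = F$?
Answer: $-77$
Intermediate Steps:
$F = 1$ ($F = -5 + 6 = 1$)
$t{\left(B,Z \right)} = -1$ ($t{\left(B,Z \right)} = -2 + 1 = -1$)
$\left(t{\left(-3,6 \right)} - 6\right) 11 = \left(-1 - 6\right) 11 = \left(-7\right) 11 = -77$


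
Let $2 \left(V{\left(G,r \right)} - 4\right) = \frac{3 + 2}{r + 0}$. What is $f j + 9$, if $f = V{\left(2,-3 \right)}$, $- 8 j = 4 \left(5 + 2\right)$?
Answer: $- \frac{25}{12} \approx -2.0833$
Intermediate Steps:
$V{\left(G,r \right)} = 4 + \frac{5}{2 r}$ ($V{\left(G,r \right)} = 4 + \frac{\left(3 + 2\right) \frac{1}{r + 0}}{2} = 4 + \frac{5 \frac{1}{r}}{2} = 4 + \frac{5}{2 r}$)
$j = - \frac{7}{2}$ ($j = - \frac{4 \left(5 + 2\right)}{8} = - \frac{4 \cdot 7}{8} = \left(- \frac{1}{8}\right) 28 = - \frac{7}{2} \approx -3.5$)
$f = \frac{19}{6}$ ($f = 4 + \frac{5}{2 \left(-3\right)} = 4 + \frac{5}{2} \left(- \frac{1}{3}\right) = 4 - \frac{5}{6} = \frac{19}{6} \approx 3.1667$)
$f j + 9 = \frac{19}{6} \left(- \frac{7}{2}\right) + 9 = - \frac{133}{12} + 9 = - \frac{25}{12}$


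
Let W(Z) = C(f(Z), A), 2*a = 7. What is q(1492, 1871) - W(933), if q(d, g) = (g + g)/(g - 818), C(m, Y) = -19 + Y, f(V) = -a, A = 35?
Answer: -13106/1053 ≈ -12.446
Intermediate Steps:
a = 7/2 (a = (½)*7 = 7/2 ≈ 3.5000)
f(V) = -7/2 (f(V) = -1*7/2 = -7/2)
q(d, g) = 2*g/(-818 + g) (q(d, g) = (2*g)/(-818 + g) = 2*g/(-818 + g))
W(Z) = 16 (W(Z) = -19 + 35 = 16)
q(1492, 1871) - W(933) = 2*1871/(-818 + 1871) - 1*16 = 2*1871/1053 - 16 = 2*1871*(1/1053) - 16 = 3742/1053 - 16 = -13106/1053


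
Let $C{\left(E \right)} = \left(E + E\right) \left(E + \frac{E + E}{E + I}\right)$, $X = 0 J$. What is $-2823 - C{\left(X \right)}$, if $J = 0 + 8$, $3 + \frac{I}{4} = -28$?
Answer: $-2823$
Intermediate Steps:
$I = -124$ ($I = -12 + 4 \left(-28\right) = -12 - 112 = -124$)
$J = 8$
$X = 0$ ($X = 0 \cdot 8 = 0$)
$C{\left(E \right)} = 2 E \left(E + \frac{2 E}{-124 + E}\right)$ ($C{\left(E \right)} = \left(E + E\right) \left(E + \frac{E + E}{E - 124}\right) = 2 E \left(E + \frac{2 E}{-124 + E}\right)$)
$-2823 - C{\left(X \right)} = -2823 - \frac{2 \cdot 0^{2} \left(-122 + 0\right)}{-124 + 0} = -2823 - 2 \cdot 0 \frac{1}{-124} \left(-122\right) = -2823 - 2 \cdot 0 \left(- \frac{1}{124}\right) \left(-122\right) = -2823 - 0 = -2823 + 0 = -2823$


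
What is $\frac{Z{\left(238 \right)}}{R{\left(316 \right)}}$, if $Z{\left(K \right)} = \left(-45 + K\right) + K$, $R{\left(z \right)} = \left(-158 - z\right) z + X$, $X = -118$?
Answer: $- \frac{431}{149902} \approx -0.0028752$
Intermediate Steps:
$R{\left(z \right)} = -118 + z \left(-158 - z\right)$ ($R{\left(z \right)} = \left(-158 - z\right) z - 118 = z \left(-158 - z\right) - 118 = -118 + z \left(-158 - z\right)$)
$Z{\left(K \right)} = -45 + 2 K$
$\frac{Z{\left(238 \right)}}{R{\left(316 \right)}} = \frac{-45 + 2 \cdot 238}{-118 - 316^{2} - 49928} = \frac{-45 + 476}{-118 - 99856 - 49928} = \frac{431}{-118 - 99856 - 49928} = \frac{431}{-149902} = 431 \left(- \frac{1}{149902}\right) = - \frac{431}{149902}$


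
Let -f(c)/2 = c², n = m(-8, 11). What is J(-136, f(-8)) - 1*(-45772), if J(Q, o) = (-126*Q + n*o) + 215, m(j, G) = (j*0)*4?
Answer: 63123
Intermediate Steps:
m(j, G) = 0 (m(j, G) = 0*4 = 0)
n = 0
f(c) = -2*c²
J(Q, o) = 215 - 126*Q (J(Q, o) = (-126*Q + 0*o) + 215 = (-126*Q + 0) + 215 = -126*Q + 215 = 215 - 126*Q)
J(-136, f(-8)) - 1*(-45772) = (215 - 126*(-136)) - 1*(-45772) = (215 + 17136) + 45772 = 17351 + 45772 = 63123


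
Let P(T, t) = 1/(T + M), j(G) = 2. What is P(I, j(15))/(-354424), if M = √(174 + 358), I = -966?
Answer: 69/23610309184 + √133/165272164288 ≈ 2.9922e-9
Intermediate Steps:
M = 2*√133 (M = √532 = 2*√133 ≈ 23.065)
P(T, t) = 1/(T + 2*√133)
P(I, j(15))/(-354424) = 1/(-966 + 2*√133*(-354424)) = -1/354424/(-966 + 2*√133) = -1/(354424*(-966 + 2*√133))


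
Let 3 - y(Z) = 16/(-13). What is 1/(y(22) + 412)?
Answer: 13/5411 ≈ 0.0024025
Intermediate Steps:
y(Z) = 55/13 (y(Z) = 3 - 16/(-13) = 3 - 16*(-1)/13 = 3 - 1*(-16/13) = 3 + 16/13 = 55/13)
1/(y(22) + 412) = 1/(55/13 + 412) = 1/(5411/13) = 13/5411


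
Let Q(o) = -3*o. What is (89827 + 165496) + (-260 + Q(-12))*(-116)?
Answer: 281307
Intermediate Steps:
(89827 + 165496) + (-260 + Q(-12))*(-116) = (89827 + 165496) + (-260 - 3*(-12))*(-116) = 255323 + (-260 + 36)*(-116) = 255323 - 224*(-116) = 255323 + 25984 = 281307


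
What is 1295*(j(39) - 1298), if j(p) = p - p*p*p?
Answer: -78448510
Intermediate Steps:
j(p) = p - p³ (j(p) = p - p²*p = p - p³)
1295*(j(39) - 1298) = 1295*((39 - 1*39³) - 1298) = 1295*((39 - 1*59319) - 1298) = 1295*((39 - 59319) - 1298) = 1295*(-59280 - 1298) = 1295*(-60578) = -78448510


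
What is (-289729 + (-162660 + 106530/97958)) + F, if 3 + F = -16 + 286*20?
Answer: -21878278287/48979 ≈ -4.4669e+5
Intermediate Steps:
F = 5701 (F = -3 + (-16 + 286*20) = -3 + (-16 + 5720) = -3 + 5704 = 5701)
(-289729 + (-162660 + 106530/97958)) + F = (-289729 + (-162660 + 106530/97958)) + 5701 = (-289729 + (-162660 + 106530*(1/97958))) + 5701 = (-289729 + (-162660 + 53265/48979)) + 5701 = (-289729 - 7966870875/48979) + 5701 = -22157507566/48979 + 5701 = -21878278287/48979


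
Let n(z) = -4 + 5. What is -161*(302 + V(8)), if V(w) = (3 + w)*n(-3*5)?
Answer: -50393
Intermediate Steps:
n(z) = 1
V(w) = 3 + w (V(w) = (3 + w)*1 = 3 + w)
-161*(302 + V(8)) = -161*(302 + (3 + 8)) = -161*(302 + 11) = -161*313 = -50393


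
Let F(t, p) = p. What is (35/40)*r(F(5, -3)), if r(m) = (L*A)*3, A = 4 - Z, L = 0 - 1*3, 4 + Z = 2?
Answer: -189/4 ≈ -47.250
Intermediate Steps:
Z = -2 (Z = -4 + 2 = -2)
L = -3 (L = 0 - 3 = -3)
A = 6 (A = 4 - 1*(-2) = 4 + 2 = 6)
r(m) = -54 (r(m) = -3*6*3 = -18*3 = -54)
(35/40)*r(F(5, -3)) = (35/40)*(-54) = (35*(1/40))*(-54) = (7/8)*(-54) = -189/4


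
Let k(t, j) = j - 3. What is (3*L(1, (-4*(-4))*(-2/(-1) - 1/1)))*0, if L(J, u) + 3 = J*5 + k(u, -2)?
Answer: 0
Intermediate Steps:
k(t, j) = -3 + j
L(J, u) = -8 + 5*J (L(J, u) = -3 + (J*5 + (-3 - 2)) = -3 + (5*J - 5) = -3 + (-5 + 5*J) = -8 + 5*J)
(3*L(1, (-4*(-4))*(-2/(-1) - 1/1)))*0 = (3*(-8 + 5*1))*0 = (3*(-8 + 5))*0 = (3*(-3))*0 = -9*0 = 0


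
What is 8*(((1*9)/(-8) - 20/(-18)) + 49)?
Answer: 3527/9 ≈ 391.89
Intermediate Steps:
8*(((1*9)/(-8) - 20/(-18)) + 49) = 8*((9*(-1/8) - 20*(-1/18)) + 49) = 8*((-9/8 + 10/9) + 49) = 8*(-1/72 + 49) = 8*(3527/72) = 3527/9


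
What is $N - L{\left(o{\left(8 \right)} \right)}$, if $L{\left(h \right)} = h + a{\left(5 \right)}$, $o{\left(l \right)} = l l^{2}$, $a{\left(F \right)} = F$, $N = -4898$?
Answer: $-5415$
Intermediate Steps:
$o{\left(l \right)} = l^{3}$
$L{\left(h \right)} = 5 + h$ ($L{\left(h \right)} = h + 5 = 5 + h$)
$N - L{\left(o{\left(8 \right)} \right)} = -4898 - \left(5 + 8^{3}\right) = -4898 - \left(5 + 512\right) = -4898 - 517 = -5415$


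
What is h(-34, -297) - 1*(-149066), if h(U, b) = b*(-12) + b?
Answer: 152333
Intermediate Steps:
h(U, b) = -11*b (h(U, b) = -12*b + b = -11*b)
h(-34, -297) - 1*(-149066) = -11*(-297) - 1*(-149066) = 3267 + 149066 = 152333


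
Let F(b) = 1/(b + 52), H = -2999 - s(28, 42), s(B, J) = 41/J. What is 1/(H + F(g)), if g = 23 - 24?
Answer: -714/2141969 ≈ -0.00033334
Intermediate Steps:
g = -1
H = -125999/42 (H = -2999 - 41/42 = -125999/42 ≈ -3000.0)
F(b) = 1/(52 + b)
1/(H + F(g)) = 1/(-125999/42 + 1/(52 - 1)) = 1/(-125999/42 + 1/51) = 1/(-2141969/714) = -714/2141969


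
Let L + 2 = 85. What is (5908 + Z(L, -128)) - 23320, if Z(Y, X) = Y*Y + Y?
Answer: -10440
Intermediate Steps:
L = 83 (L = -2 + 85 = 83)
Z(Y, X) = Y + Y² (Z(Y, X) = Y² + Y = Y + Y²)
(5908 + Z(L, -128)) - 23320 = (5908 + 83*(1 + 83)) - 23320 = (5908 + 83*84) - 23320 = (5908 + 6972) - 23320 = 12880 - 23320 = -10440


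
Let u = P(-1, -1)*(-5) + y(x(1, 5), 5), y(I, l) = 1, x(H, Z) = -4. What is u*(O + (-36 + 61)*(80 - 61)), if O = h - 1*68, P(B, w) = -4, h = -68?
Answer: 7119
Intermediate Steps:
O = -136 (O = -68 - 1*68 = -68 - 68 = -136)
u = 21 (u = -4*(-5) + 1 = 20 + 1 = 21)
u*(O + (-36 + 61)*(80 - 61)) = 21*(-136 + (-36 + 61)*(80 - 61)) = 21*(-136 + 25*19) = 21*(-136 + 475) = 21*339 = 7119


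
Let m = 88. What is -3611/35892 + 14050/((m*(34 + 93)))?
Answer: 28995379/25070562 ≈ 1.1566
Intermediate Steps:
-3611/35892 + 14050/((m*(34 + 93))) = -3611/35892 + 14050/((88*(34 + 93))) = -3611*1/35892 + 14050/((88*127)) = -3611/35892 + 14050/11176 = -3611/35892 + 14050*(1/11176) = -3611/35892 + 7025/5588 = 28995379/25070562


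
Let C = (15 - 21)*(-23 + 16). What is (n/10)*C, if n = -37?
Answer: -777/5 ≈ -155.40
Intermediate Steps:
C = 42 (C = -6*(-7) = 42)
(n/10)*C = (-37/10)*42 = ((⅒)*(-37))*42 = -37/10*42 = -777/5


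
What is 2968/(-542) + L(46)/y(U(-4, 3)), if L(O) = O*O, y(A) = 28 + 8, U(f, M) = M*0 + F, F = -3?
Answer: 130003/2439 ≈ 53.302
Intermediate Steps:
U(f, M) = -3 (U(f, M) = M*0 - 3 = 0 - 3 = -3)
y(A) = 36
L(O) = O**2
2968/(-542) + L(46)/y(U(-4, 3)) = 2968/(-542) + 46**2/36 = 2968*(-1/542) + 2116*(1/36) = -1484/271 + 529/9 = 130003/2439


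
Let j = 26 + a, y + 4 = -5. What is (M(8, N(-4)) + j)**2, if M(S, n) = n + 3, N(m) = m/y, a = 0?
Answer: 70225/81 ≈ 866.98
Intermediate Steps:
y = -9 (y = -4 - 5 = -9)
N(m) = -m/9 (N(m) = m/(-9) = m*(-1/9) = -m/9)
M(S, n) = 3 + n
j = 26 (j = 26 + 0 = 26)
(M(8, N(-4)) + j)**2 = ((3 - 1/9*(-4)) + 26)**2 = ((3 + 4/9) + 26)**2 = (31/9 + 26)**2 = (265/9)**2 = 70225/81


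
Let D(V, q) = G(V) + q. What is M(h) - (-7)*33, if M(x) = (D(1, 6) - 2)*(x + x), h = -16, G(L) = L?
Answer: 71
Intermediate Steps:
D(V, q) = V + q
M(x) = 10*x (M(x) = ((1 + 6) - 2)*(x + x) = (7 - 2)*(2*x) = 5*(2*x) = 10*x)
M(h) - (-7)*33 = 10*(-16) - (-7)*33 = -160 - 1*(-231) = -160 + 231 = 71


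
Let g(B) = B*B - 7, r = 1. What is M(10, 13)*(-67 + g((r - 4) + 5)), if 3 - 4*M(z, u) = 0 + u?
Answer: 175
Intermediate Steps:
M(z, u) = ¾ - u/4 (M(z, u) = ¾ - (0 + u)/4 = ¾ - u/4)
g(B) = -7 + B² (g(B) = B² - 7 = -7 + B²)
M(10, 13)*(-67 + g((r - 4) + 5)) = (¾ - ¼*13)*(-67 + (-7 + ((1 - 4) + 5)²)) = (¾ - 13/4)*(-67 + (-7 + (-3 + 5)²)) = -5*(-67 + (-7 + 2²))/2 = -5*(-67 + (-7 + 4))/2 = -5*(-67 - 3)/2 = -5/2*(-70) = 175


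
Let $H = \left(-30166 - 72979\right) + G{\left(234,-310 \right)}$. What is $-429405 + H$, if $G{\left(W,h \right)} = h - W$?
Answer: $-533094$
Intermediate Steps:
$H = -103689$ ($H = \left(-30166 - 72979\right) - 544 = -103145 - 544 = -103689$)
$-429405 + H = -429405 - 103689 = -533094$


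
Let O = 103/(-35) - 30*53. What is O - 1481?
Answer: -107588/35 ≈ -3073.9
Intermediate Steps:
O = -55753/35 (O = 103*(-1/35) - 1590 = -103/35 - 1590 = -55753/35 ≈ -1592.9)
O - 1481 = -55753/35 - 1481 = -107588/35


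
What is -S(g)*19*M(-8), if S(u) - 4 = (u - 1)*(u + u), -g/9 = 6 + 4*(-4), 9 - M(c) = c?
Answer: -5175752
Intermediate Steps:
M(c) = 9 - c
g = 90 (g = -9*(6 + 4*(-4)) = -9*(6 - 16) = -9*(-10) = 90)
S(u) = 4 + 2*u*(-1 + u) (S(u) = 4 + (u - 1)*(u + u) = 4 + (-1 + u)*(2*u) = 4 + 2*u*(-1 + u))
-S(g)*19*M(-8) = -(4 - 2*90 + 2*90²)*19*(9 - 1*(-8)) = -(4 - 180 + 2*8100)*19*(9 + 8) = -(4 - 180 + 16200)*19*17 = -16024*19*17 = -304456*17 = -1*5175752 = -5175752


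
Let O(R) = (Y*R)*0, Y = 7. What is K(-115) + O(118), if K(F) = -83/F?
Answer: 83/115 ≈ 0.72174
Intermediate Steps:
O(R) = 0 (O(R) = (7*R)*0 = 0)
K(-115) + O(118) = -83/(-115) + 0 = -83*(-1/115) + 0 = 83/115 + 0 = 83/115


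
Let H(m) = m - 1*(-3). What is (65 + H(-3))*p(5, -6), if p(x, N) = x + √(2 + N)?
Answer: 325 + 130*I ≈ 325.0 + 130.0*I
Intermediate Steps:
H(m) = 3 + m (H(m) = m + 3 = 3 + m)
(65 + H(-3))*p(5, -6) = (65 + (3 - 3))*(5 + √(2 - 6)) = (65 + 0)*(5 + √(-4)) = 65*(5 + 2*I) = 325 + 130*I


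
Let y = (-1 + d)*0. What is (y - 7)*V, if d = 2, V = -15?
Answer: 105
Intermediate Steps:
y = 0 (y = (-1 + 2)*0 = 1*0 = 0)
(y - 7)*V = (0 - 7)*(-15) = -7*(-15) = 105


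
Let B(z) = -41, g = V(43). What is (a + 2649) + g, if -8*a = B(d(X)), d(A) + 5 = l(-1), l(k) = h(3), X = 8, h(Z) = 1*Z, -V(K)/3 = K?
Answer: 20201/8 ≈ 2525.1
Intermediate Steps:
V(K) = -3*K
g = -129 (g = -3*43 = -129)
h(Z) = Z
l(k) = 3
d(A) = -2 (d(A) = -5 + 3 = -2)
a = 41/8 (a = -⅛*(-41) = 41/8 ≈ 5.1250)
(a + 2649) + g = (41/8 + 2649) - 129 = 21233/8 - 129 = 20201/8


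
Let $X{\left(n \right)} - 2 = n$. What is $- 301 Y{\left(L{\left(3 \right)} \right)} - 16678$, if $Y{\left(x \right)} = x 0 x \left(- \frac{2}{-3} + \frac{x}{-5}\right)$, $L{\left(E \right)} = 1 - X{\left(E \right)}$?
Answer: $-16678$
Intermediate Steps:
$X{\left(n \right)} = 2 + n$
$L{\left(E \right)} = -1 - E$ ($L{\left(E \right)} = 1 - \left(2 + E\right) = -1 - E$)
$Y{\left(x \right)} = 0$ ($Y{\left(x \right)} = 0 x \left(\left(-2\right) \left(- \frac{1}{3}\right) + x \left(- \frac{1}{5}\right)\right) = 0 \left(\frac{2}{3} - \frac{x}{5}\right) = 0$)
$- 301 Y{\left(L{\left(3 \right)} \right)} - 16678 = \left(-301\right) 0 - 16678 = 0 - 16678 = -16678$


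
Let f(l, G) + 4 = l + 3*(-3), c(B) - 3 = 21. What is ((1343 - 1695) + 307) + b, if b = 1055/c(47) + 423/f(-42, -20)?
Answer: -11527/1320 ≈ -8.7326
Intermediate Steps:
c(B) = 24 (c(B) = 3 + 21 = 24)
f(l, G) = -13 + l (f(l, G) = -4 + (l + 3*(-3)) = -4 + (l - 9) = -4 + (-9 + l) = -13 + l)
b = 47873/1320 (b = 1055/24 + 423/(-13 - 42) = 1055*(1/24) + 423/(-55) = 1055/24 + 423*(-1/55) = 1055/24 - 423/55 = 47873/1320 ≈ 36.267)
((1343 - 1695) + 307) + b = ((1343 - 1695) + 307) + 47873/1320 = (-352 + 307) + 47873/1320 = -45 + 47873/1320 = -11527/1320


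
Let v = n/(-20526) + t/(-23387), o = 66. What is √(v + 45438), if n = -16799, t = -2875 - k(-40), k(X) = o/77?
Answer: √10470945167528779621974/480041562 ≈ 213.16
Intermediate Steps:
k(X) = 6/7 (k(X) = 66/77 = 66*(1/77) = 6/7)
t = -20131/7 (t = -2875 - 1*6/7 = -2875 - 6/7 = -20131/7 ≈ -2875.9)
v = 3163356397/3360290934 (v = -16799/(-20526) - 20131/7/(-23387) = -16799*(-1/20526) - 20131/7*(-1/23387) = 16799/20526 + 20131/163709 = 3163356397/3360290934 ≈ 0.94139)
√(v + 45438) = √(3163356397/3360290934 + 45438) = √(152688062815489/3360290934) = √10470945167528779621974/480041562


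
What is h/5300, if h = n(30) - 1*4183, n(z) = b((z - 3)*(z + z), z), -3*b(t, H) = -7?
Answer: -6271/7950 ≈ -0.78881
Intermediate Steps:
b(t, H) = 7/3 (b(t, H) = -⅓*(-7) = 7/3)
n(z) = 7/3
h = -12542/3 (h = 7/3 - 1*4183 = 7/3 - 4183 = -12542/3 ≈ -4180.7)
h/5300 = -12542/3/5300 = -12542/3*1/5300 = -6271/7950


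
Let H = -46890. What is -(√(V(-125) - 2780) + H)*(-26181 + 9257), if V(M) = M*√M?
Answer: -793566360 + 16924*√(-2780 - 625*I*√5) ≈ -7.9335e+8 - 9.1855e+5*I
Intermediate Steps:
V(M) = M^(3/2)
-(√(V(-125) - 2780) + H)*(-26181 + 9257) = -(√((-125)^(3/2) - 2780) - 46890)*(-26181 + 9257) = -(√(-625*I*√5 - 2780) - 46890)*(-16924) = -(√(-2780 - 625*I*√5) - 46890)*(-16924) = -(-46890 + √(-2780 - 625*I*√5))*(-16924) = -(793566360 - 16924*√(-2780 - 625*I*√5)) = -793566360 + 16924*√(-2780 - 625*I*√5)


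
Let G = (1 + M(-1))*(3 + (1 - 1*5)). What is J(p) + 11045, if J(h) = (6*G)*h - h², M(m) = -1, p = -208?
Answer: -32219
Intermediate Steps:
G = 0 (G = (1 - 1)*(3 + (1 - 1*5)) = 0*(3 + (1 - 5)) = 0*(3 - 4) = 0*(-1) = 0)
J(h) = -h² (J(h) = (6*0)*h - h² = 0*h - h² = 0 - h² = -h²)
J(p) + 11045 = -1*(-208)² + 11045 = -1*43264 + 11045 = -43264 + 11045 = -32219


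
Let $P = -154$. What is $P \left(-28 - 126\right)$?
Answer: $23716$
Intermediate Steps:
$P \left(-28 - 126\right) = - 154 \left(-28 - 126\right) = \left(-154\right) \left(-154\right) = 23716$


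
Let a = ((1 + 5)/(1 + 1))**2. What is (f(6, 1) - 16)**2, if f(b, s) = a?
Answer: 49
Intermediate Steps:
a = 9 (a = (6/2)**2 = (6*(1/2))**2 = 3**2 = 9)
f(b, s) = 9
(f(6, 1) - 16)**2 = (9 - 16)**2 = (-7)**2 = 49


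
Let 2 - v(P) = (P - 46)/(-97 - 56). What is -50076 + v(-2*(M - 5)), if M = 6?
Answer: -2553790/51 ≈ -50074.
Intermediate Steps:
v(P) = 260/153 + P/153 (v(P) = 2 - (P - 46)/(-97 - 56) = 2 - (-46 + P)/(-153) = 2 - (-46 + P)*(-1)/153 = 2 - (46/153 - P/153) = 2 + (-46/153 + P/153) = 260/153 + P/153)
-50076 + v(-2*(M - 5)) = -50076 + (260/153 + (-2*(6 - 5))/153) = -50076 + (260/153 + (-2*1)/153) = -50076 + (260/153 + (1/153)*(-2)) = -50076 + (260/153 - 2/153) = -50076 + 86/51 = -2553790/51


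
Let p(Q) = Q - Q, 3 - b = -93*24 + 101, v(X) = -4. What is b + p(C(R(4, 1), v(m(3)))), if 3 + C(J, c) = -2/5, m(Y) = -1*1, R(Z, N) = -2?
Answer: 2134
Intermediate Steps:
m(Y) = -1
C(J, c) = -17/5 (C(J, c) = -3 - 2/5 = -3 - 2*⅕ = -3 - ⅖ = -17/5)
b = 2134 (b = 3 - (-93*24 + 101) = 3 - (-2232 + 101) = 3 - 1*(-2131) = 3 + 2131 = 2134)
p(Q) = 0
b + p(C(R(4, 1), v(m(3)))) = 2134 + 0 = 2134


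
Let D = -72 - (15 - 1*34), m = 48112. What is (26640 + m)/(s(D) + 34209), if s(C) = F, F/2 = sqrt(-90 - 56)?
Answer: 2557191168/1170256265 - 149504*I*sqrt(146)/1170256265 ≈ 2.1852 - 0.0015436*I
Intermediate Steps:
F = 2*I*sqrt(146) (F = 2*sqrt(-90 - 56) = 2*sqrt(-146) = 2*(I*sqrt(146)) = 2*I*sqrt(146) ≈ 24.166*I)
D = -53 (D = -72 - (15 - 34) = -72 - 1*(-19) = -72 + 19 = -53)
s(C) = 2*I*sqrt(146)
(26640 + m)/(s(D) + 34209) = (26640 + 48112)/(2*I*sqrt(146) + 34209) = 74752/(34209 + 2*I*sqrt(146))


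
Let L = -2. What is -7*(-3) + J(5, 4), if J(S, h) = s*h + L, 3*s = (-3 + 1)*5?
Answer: 17/3 ≈ 5.6667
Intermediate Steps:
s = -10/3 (s = ((-3 + 1)*5)/3 = (-2*5)/3 = (⅓)*(-10) = -10/3 ≈ -3.3333)
J(S, h) = -2 - 10*h/3 (J(S, h) = -10*h/3 - 2 = -2 - 10*h/3)
-7*(-3) + J(5, 4) = -7*(-3) + (-2 - 10/3*4) = 21 + (-2 - 40/3) = 21 - 46/3 = 17/3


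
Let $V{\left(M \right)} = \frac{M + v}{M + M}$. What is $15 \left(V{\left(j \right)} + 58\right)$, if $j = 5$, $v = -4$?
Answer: $\frac{1743}{2} \approx 871.5$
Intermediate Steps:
$V{\left(M \right)} = \frac{-4 + M}{2 M}$ ($V{\left(M \right)} = \frac{M - 4}{M + M} = \frac{-4 + M}{2 M}$)
$15 \left(V{\left(j \right)} + 58\right) = 15 \left(\frac{-4 + 5}{2 \cdot 5} + 58\right) = 15 \left(\frac{1}{2} \cdot \frac{1}{5} \cdot 1 + 58\right) = 15 \left(\frac{1}{10} + 58\right) = 15 \cdot \frac{581}{10} = \frac{1743}{2}$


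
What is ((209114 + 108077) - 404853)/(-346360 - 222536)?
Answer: 43831/284448 ≈ 0.15409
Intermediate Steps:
((209114 + 108077) - 404853)/(-346360 - 222536) = (317191 - 404853)/(-568896) = -87662*(-1/568896) = 43831/284448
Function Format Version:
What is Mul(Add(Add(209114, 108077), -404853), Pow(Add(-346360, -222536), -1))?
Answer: Rational(43831, 284448) ≈ 0.15409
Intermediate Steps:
Mul(Add(Add(209114, 108077), -404853), Pow(Add(-346360, -222536), -1)) = Mul(Add(317191, -404853), Pow(-568896, -1)) = Mul(-87662, Rational(-1, 568896)) = Rational(43831, 284448)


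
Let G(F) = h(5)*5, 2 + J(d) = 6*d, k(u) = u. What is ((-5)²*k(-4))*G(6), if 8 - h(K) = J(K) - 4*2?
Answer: 6000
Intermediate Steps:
J(d) = -2 + 6*d
h(K) = 18 - 6*K (h(K) = 8 - ((-2 + 6*K) - 4*2) = 8 - ((-2 + 6*K) - 8) = 8 - (-10 + 6*K) = 8 + (10 - 6*K) = 18 - 6*K)
G(F) = -60 (G(F) = (18 - 6*5)*5 = (18 - 30)*5 = -12*5 = -60)
((-5)²*k(-4))*G(6) = ((-5)²*(-4))*(-60) = (25*(-4))*(-60) = -100*(-60) = 6000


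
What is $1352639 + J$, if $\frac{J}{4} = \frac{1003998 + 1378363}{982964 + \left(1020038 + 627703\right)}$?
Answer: $\frac{3558403709939}{2630705} \approx 1.3526 \cdot 10^{6}$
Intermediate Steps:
$J = \frac{9529444}{2630705}$ ($J = 4 \frac{1003998 + 1378363}{982964 + \left(1020038 + 627703\right)} = 4 \frac{2382361}{982964 + 1647741} = 4 \cdot \frac{2382361}{2630705} = \frac{9529444}{2630705} \approx 3.6224$)
$1352639 + J = 1352639 + \frac{9529444}{2630705} = \frac{3558403709939}{2630705}$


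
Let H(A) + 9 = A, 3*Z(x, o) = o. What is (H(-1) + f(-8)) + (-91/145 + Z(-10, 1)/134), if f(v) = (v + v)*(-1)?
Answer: 313303/58290 ≈ 5.3749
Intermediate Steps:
Z(x, o) = o/3
H(A) = -9 + A
f(v) = -2*v (f(v) = (2*v)*(-1) = -2*v)
(H(-1) + f(-8)) + (-91/145 + Z(-10, 1)/134) = ((-9 - 1) - 2*(-8)) + (-91/145 + ((1/3)*1)/134) = (-10 + 16) + (-91*1/145 + (1/3)*(1/134)) = 6 + (-91/145 + 1/402) = 6 - 36437/58290 = 313303/58290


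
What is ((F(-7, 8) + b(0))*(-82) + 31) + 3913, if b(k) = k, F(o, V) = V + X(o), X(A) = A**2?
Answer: -730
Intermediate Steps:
F(o, V) = V + o**2
((F(-7, 8) + b(0))*(-82) + 31) + 3913 = (((8 + (-7)**2) + 0)*(-82) + 31) + 3913 = (((8 + 49) + 0)*(-82) + 31) + 3913 = ((57 + 0)*(-82) + 31) + 3913 = (57*(-82) + 31) + 3913 = (-4674 + 31) + 3913 = -4643 + 3913 = -730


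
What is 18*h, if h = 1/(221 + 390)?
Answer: 18/611 ≈ 0.029460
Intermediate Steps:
h = 1/611 ≈ 0.0016367
18*h = 18*(1/611) = 18/611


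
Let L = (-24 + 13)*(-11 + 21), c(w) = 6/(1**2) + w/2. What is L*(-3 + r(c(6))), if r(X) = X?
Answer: -660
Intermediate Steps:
c(w) = 6 + w/2 (c(w) = 6/1 + w*(1/2) = 6*1 + w/2 = 6 + w/2)
L = -110 (L = -11*10 = -110)
L*(-3 + r(c(6))) = -110*(-3 + (6 + (1/2)*6)) = -110*(-3 + (6 + 3)) = -110*(-3 + 9) = -110*6 = -660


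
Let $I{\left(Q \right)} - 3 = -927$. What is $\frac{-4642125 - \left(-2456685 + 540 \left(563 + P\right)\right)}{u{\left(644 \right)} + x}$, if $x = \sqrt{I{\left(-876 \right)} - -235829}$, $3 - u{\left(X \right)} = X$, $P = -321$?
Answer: $\frac{185579115}{21997} + \frac{289515 \sqrt{234905}}{21997} \approx 14816.0$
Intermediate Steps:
$I{\left(Q \right)} = -924$ ($I{\left(Q \right)} = 3 - 927 = -924$)
$u{\left(X \right)} = 3 - X$
$x = \sqrt{234905}$ ($x = \sqrt{-924 - -235829} = \sqrt{-924 + 235829} = \sqrt{234905} \approx 484.67$)
$\frac{-4642125 - \left(-2456685 + 540 \left(563 + P\right)\right)}{u{\left(644 \right)} + x} = \frac{-4642125 - \left(-2456685 + 540 \left(563 - 321\right)\right)}{\left(3 - 644\right) + \sqrt{234905}} = \frac{-4642125 + \left(\left(-540\right) 242 + 2456685\right)}{\left(3 - 644\right) + \sqrt{234905}} = \frac{-4642125 + \left(-130680 + 2456685\right)}{-641 + \sqrt{234905}} = \frac{-4642125 + 2326005}{-641 + \sqrt{234905}} = - \frac{2316120}{-641 + \sqrt{234905}}$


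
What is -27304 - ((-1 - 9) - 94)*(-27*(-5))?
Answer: -13264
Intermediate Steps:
-27304 - ((-1 - 9) - 94)*(-27*(-5)) = -27304 - (-10 - 94)*135 = -27304 - (-104)*135 = -27304 - 1*(-14040) = -27304 + 14040 = -13264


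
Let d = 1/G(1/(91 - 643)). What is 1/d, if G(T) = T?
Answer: -1/552 ≈ -0.0018116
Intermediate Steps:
d = -552 (d = 1/(1/(91 - 643)) = 1/(1/(-552)) = 1/(-1/552) = -552)
1/d = 1/(-552) = -1/552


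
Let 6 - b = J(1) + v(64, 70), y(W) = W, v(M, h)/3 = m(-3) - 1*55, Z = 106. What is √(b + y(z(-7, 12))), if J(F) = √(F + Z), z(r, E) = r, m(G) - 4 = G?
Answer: √(161 - √107) ≈ 12.274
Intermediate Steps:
m(G) = 4 + G
v(M, h) = -162 (v(M, h) = 3*((4 - 3) - 1*55) = 3*(1 - 55) = 3*(-54) = -162)
J(F) = √(106 + F) (J(F) = √(F + 106) = √(106 + F))
b = 168 - √107 (b = 6 - (√(106 + 1) - 162) = 6 - (√107 - 162) = 6 - (-162 + √107) = 6 + (162 - √107) = 168 - √107 ≈ 157.66)
√(b + y(z(-7, 12))) = √((168 - √107) - 7) = √(161 - √107)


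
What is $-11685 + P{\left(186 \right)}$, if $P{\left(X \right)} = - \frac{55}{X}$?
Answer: $- \frac{2173465}{186} \approx -11685.0$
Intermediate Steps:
$-11685 + P{\left(186 \right)} = -11685 - \frac{55}{186} = - \frac{2173465}{186}$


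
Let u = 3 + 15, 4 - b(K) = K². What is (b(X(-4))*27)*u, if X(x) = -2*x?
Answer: -29160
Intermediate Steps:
b(K) = 4 - K²
u = 18
(b(X(-4))*27)*u = ((4 - (-2*(-4))²)*27)*18 = ((4 - 1*8²)*27)*18 = ((4 - 1*64)*27)*18 = ((4 - 64)*27)*18 = -60*27*18 = -1620*18 = -29160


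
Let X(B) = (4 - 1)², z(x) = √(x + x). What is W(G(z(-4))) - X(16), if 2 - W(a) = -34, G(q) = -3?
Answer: 27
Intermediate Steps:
z(x) = √2*√x (z(x) = √(2*x) = √2*√x)
X(B) = 9 (X(B) = 3² = 9)
W(a) = 36 (W(a) = 2 - 1*(-34) = 2 + 34 = 36)
W(G(z(-4))) - X(16) = 36 - 1*9 = 36 - 9 = 27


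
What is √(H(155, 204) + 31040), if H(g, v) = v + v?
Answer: 2*√7862 ≈ 177.34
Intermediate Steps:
H(g, v) = 2*v
√(H(155, 204) + 31040) = √(2*204 + 31040) = √(408 + 31040) = √31448 = 2*√7862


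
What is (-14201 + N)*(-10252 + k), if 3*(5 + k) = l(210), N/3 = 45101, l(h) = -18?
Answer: -1242869826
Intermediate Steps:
N = 135303 (N = 3*45101 = 135303)
k = -11 (k = -5 + (⅓)*(-18) = -5 - 6 = -11)
(-14201 + N)*(-10252 + k) = (-14201 + 135303)*(-10252 - 11) = 121102*(-10263) = -1242869826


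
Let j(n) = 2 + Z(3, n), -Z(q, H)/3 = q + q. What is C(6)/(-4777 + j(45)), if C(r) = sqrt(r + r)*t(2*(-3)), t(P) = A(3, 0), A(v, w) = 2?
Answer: -4*sqrt(3)/4793 ≈ -0.0014455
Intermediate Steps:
Z(q, H) = -6*q (Z(q, H) = -3*(q + q) = -6*q)
t(P) = 2
j(n) = -16 (j(n) = 2 - 6*3 = 2 - 18 = -16)
C(r) = 2*sqrt(2)*sqrt(r) (C(r) = sqrt(r + r)*2 = sqrt(2*r)*2 = (sqrt(2)*sqrt(r))*2 = 2*sqrt(2)*sqrt(r))
C(6)/(-4777 + j(45)) = (2*sqrt(2)*sqrt(6))/(-4777 - 16) = (4*sqrt(3))/(-4793) = (4*sqrt(3))*(-1/4793) = -4*sqrt(3)/4793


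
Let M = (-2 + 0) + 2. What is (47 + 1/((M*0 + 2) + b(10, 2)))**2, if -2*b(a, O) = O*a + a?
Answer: 372100/169 ≈ 2201.8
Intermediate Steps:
M = 0 (M = -2 + 2 = 0)
b(a, O) = -a/2 - O*a/2 (b(a, O) = -(O*a + a)/2 = -(a + O*a)/2 = -a/2 - O*a/2)
(47 + 1/((M*0 + 2) + b(10, 2)))**2 = (47 + 1/((0*0 + 2) - 1/2*10*(1 + 2)))**2 = (47 + 1/((0 + 2) - 1/2*10*3))**2 = (47 + 1/(2 - 15))**2 = (47 + 1/(-13))**2 = (47 - 1/13)**2 = (610/13)**2 = 372100/169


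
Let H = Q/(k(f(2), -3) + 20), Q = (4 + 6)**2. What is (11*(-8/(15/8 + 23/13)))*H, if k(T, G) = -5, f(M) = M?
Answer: -183040/1137 ≈ -160.99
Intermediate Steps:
Q = 100 (Q = 10**2 = 100)
H = 20/3 (H = 100/(-5 + 20) = 100/15 = 100*(1/15) = 20/3 ≈ 6.6667)
(11*(-8/(15/8 + 23/13)))*H = (11*(-8/(15/8 + 23/13)))*(20/3) = (11*(-8/379/104))*(20/3) = (11*(-8*104/379))*(20/3) = (11*(-832/379))*(20/3) = -9152/379*20/3 = -183040/1137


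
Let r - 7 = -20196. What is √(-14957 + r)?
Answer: I*√35146 ≈ 187.47*I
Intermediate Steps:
r = -20189 (r = 7 - 20196 = -20189)
√(-14957 + r) = √(-14957 - 20189) = √(-35146) = I*√35146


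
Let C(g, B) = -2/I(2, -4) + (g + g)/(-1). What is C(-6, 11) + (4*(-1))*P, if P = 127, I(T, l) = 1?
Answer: -498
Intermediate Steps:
C(g, B) = -2 - 2*g (C(g, B) = -2/1 + (g + g)/(-1) = -2*1 + (2*g)*(-1) = -2 - 2*g)
C(-6, 11) + (4*(-1))*P = (-2 - 2*(-6)) + (4*(-1))*127 = (-2 + 12) - 4*127 = 10 - 508 = -498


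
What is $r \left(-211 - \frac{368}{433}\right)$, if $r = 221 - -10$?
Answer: $- \frac{21189861}{433} \approx -48937.0$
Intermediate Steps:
$r = 231$ ($r = 221 + 10 = 231$)
$r \left(-211 - \frac{368}{433}\right) = 231 \left(-211 - \frac{368}{433}\right) = 231 \left(- \frac{91731}{433}\right) = - \frac{21189861}{433}$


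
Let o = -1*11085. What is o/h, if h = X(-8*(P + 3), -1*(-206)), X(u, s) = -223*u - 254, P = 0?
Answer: -11085/5098 ≈ -2.1744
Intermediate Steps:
o = -11085
X(u, s) = -254 - 223*u
h = 5098 (h = -254 - (-1784)*(0 + 3) = -254 - (-1784)*3 = -254 - 223*(-24) = -254 + 5352 = 5098)
o/h = -11085/5098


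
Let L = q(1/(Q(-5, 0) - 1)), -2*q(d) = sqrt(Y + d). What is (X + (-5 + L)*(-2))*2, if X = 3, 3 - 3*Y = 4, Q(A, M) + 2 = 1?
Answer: 26 + I*sqrt(30)/3 ≈ 26.0 + 1.8257*I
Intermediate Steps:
Q(A, M) = -1 (Q(A, M) = -2 + 1 = -1)
Y = -1/3 (Y = 1 - 1/3*4 = 1 - 4/3 = -1/3 ≈ -0.33333)
q(d) = -sqrt(-1/3 + d)/2
L = -I*sqrt(30)/12 (L = -sqrt(-3 + 9/(-1 - 1))/6 = -sqrt(-3 + 9/(-2))/6 = -sqrt(-3 + 9*(-1/2))/6 = -sqrt(-3 - 9/2)/6 = -I*sqrt(30)/12 ≈ -0.45644*I)
(X + (-5 + L)*(-2))*2 = (3 + (-5 - I*sqrt(30)/12)*(-2))*2 = (3 + (10 + I*sqrt(30)/6))*2 = (13 + I*sqrt(30)/6)*2 = 26 + I*sqrt(30)/3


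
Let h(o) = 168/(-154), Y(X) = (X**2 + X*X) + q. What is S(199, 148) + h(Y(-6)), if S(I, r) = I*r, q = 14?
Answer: 323960/11 ≈ 29451.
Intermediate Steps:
Y(X) = 14 + 2*X**2 (Y(X) = (X**2 + X*X) + 14 = (X**2 + X**2) + 14 = 2*X**2 + 14 = 14 + 2*X**2)
h(o) = -12/11 (h(o) = 168*(-1/154) = -12/11)
S(199, 148) + h(Y(-6)) = 199*148 - 12/11 = 29452 - 12/11 = 323960/11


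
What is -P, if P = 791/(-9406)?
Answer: 791/9406 ≈ 0.084095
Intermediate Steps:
P = -791/9406 (P = 791*(-1/9406) = -791/9406 ≈ -0.084095)
-P = -1*(-791/9406) = 791/9406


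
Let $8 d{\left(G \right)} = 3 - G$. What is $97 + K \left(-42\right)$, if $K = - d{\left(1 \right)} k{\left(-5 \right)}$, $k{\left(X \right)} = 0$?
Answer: $97$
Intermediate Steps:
$d{\left(G \right)} = \frac{3}{8} - \frac{G}{8}$ ($d{\left(G \right)} = \frac{3 - G}{8} = \frac{3}{8} - \frac{G}{8}$)
$K = 0$ ($K = - \left(\frac{3}{8} - \frac{1}{8}\right) 0 = - \frac{0}{4} = \left(-1\right) 0 = 0$)
$97 + K \left(-42\right) = 97 + 0 \left(-42\right) = 97 + 0 = 97$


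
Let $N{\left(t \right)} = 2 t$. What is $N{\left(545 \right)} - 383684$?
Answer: $-382594$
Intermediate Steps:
$N{\left(545 \right)} - 383684 = 2 \cdot 545 - 383684 = 1090 - 383684 = -382594$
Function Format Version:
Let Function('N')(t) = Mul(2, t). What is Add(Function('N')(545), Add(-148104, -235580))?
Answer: -382594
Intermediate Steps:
Add(Function('N')(545), Add(-148104, -235580)) = Add(Mul(2, 545), Add(-148104, -235580)) = Add(1090, -383684) = -382594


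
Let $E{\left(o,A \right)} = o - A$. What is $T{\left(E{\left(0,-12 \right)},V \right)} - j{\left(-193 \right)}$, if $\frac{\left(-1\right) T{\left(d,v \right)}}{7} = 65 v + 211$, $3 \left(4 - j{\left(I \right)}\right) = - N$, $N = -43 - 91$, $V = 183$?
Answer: $- \frac{254104}{3} \approx -84701.0$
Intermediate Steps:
$N = -134$
$j{\left(I \right)} = - \frac{122}{3}$ ($j{\left(I \right)} = 4 - \frac{\left(-1\right) \left(-134\right)}{3} = 4 - \frac{134}{3} = - \frac{122}{3}$)
$T{\left(d,v \right)} = -1477 - 455 v$ ($T{\left(d,v \right)} = - 7 \left(65 v + 211\right) = - 7 \left(211 + 65 v\right) = -1477 - 455 v$)
$T{\left(E{\left(0,-12 \right)},V \right)} - j{\left(-193 \right)} = \left(-1477 - 83265\right) - - \frac{122}{3} = \left(-1477 - 83265\right) + \frac{122}{3} = -84742 + \frac{122}{3} = - \frac{254104}{3}$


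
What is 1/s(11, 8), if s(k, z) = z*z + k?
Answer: 1/75 ≈ 0.013333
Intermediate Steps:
s(k, z) = k + z² (s(k, z) = z² + k = k + z²)
1/s(11, 8) = 1/(11 + 8²) = 1/(11 + 64) = 1/75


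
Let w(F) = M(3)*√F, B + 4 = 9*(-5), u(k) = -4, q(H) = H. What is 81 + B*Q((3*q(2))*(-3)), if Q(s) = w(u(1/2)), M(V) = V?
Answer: 81 - 294*I ≈ 81.0 - 294.0*I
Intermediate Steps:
B = -49 (B = -4 + 9*(-5) = -4 - 45 = -49)
w(F) = 3*√F
Q(s) = 6*I (Q(s) = 3*√(-4) = 3*(2*I) = 6*I)
81 + B*Q((3*q(2))*(-3)) = 81 - 294*I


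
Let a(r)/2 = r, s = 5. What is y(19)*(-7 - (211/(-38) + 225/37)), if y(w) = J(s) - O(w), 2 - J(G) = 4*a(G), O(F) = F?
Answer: 31755/74 ≈ 429.12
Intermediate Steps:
a(r) = 2*r
J(G) = 2 - 8*G (J(G) = 2 - 4*2*G = 2 - 8*G)
y(w) = -38 - w (y(w) = (2 - 8*5) - w = (2 - 40) - w = -38 - w)
y(19)*(-7 - (211/(-38) + 225/37)) = (-38 - 1*19)*(-7 - (211/(-38) + 225/37)) = (-38 - 19)*(-7 - (211*(-1/38) + 225*(1/37))) = -57*(-7 - (-211/38 + 225/37)) = -57*(-7 - 1*743/1406) = -57*(-7 - 743/1406) = -57*(-10585/1406) = 31755/74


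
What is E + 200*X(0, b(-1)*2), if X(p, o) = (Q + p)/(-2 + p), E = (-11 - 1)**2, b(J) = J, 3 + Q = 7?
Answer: -256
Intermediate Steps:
Q = 4 (Q = -3 + 7 = 4)
E = 144 (E = (-12)**2 = 144)
X(p, o) = (4 + p)/(-2 + p)
E + 200*X(0, b(-1)*2) = 144 + 200*((4 + 0)/(-2 + 0)) = 144 + 200*(4/(-2)) = 144 + 200*(-1/2*4) = 144 + 200*(-2) = 144 - 400 = -256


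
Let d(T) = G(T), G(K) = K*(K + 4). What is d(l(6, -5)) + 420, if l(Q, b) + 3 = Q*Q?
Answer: 1641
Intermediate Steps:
l(Q, b) = -3 + Q**2 (l(Q, b) = -3 + Q*Q = -3 + Q**2)
G(K) = K*(4 + K)
d(T) = T*(4 + T)
d(l(6, -5)) + 420 = (-3 + 6**2)*(4 + (-3 + 6**2)) + 420 = (-3 + 36)*(4 + (-3 + 36)) + 420 = 33*(4 + 33) + 420 = 33*37 + 420 = 1221 + 420 = 1641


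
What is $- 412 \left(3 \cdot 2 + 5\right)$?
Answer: $-4532$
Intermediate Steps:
$- 412 \left(3 \cdot 2 + 5\right) = - 412 \left(6 + 5\right) = \left(-412\right) 11 = -4532$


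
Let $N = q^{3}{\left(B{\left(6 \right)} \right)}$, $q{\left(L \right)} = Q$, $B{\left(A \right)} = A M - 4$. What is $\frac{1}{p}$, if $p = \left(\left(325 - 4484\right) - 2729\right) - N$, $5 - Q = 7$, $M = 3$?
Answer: $- \frac{1}{6880} \approx -0.00014535$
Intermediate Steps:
$B{\left(A \right)} = -4 + 3 A$ ($B{\left(A \right)} = A 3 - 4 = 3 A - 4 = -4 + 3 A$)
$Q = -2$ ($Q = 5 - 7 = -2$)
$q{\left(L \right)} = -2$
$N = -8$ ($N = \left(-2\right)^{3} = -8$)
$p = -6880$ ($p = \left(\left(325 - 4484\right) - 2729\right) - -8 = \left(-4159 - 2729\right) + 8 = -6888 + 8 = -6880$)
$\frac{1}{p} = \frac{1}{-6880} = - \frac{1}{6880}$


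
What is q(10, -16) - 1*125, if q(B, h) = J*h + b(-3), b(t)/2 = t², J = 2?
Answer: -139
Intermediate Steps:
b(t) = 2*t²
q(B, h) = 18 + 2*h (q(B, h) = 2*h + 2*(-3)² = 2*h + 2*9 = 2*h + 18 = 18 + 2*h)
q(10, -16) - 1*125 = (18 + 2*(-16)) - 1*125 = (18 - 32) - 125 = -14 - 125 = -139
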